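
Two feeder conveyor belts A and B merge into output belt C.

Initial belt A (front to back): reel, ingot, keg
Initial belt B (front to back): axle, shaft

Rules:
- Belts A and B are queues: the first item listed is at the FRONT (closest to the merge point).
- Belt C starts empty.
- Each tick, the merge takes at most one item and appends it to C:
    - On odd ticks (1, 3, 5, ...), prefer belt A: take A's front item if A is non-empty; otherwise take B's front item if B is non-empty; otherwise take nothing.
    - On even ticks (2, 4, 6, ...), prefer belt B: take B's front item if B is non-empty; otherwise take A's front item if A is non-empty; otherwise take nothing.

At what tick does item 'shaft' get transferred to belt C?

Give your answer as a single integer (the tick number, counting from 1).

Tick 1: prefer A, take reel from A; A=[ingot,keg] B=[axle,shaft] C=[reel]
Tick 2: prefer B, take axle from B; A=[ingot,keg] B=[shaft] C=[reel,axle]
Tick 3: prefer A, take ingot from A; A=[keg] B=[shaft] C=[reel,axle,ingot]
Tick 4: prefer B, take shaft from B; A=[keg] B=[-] C=[reel,axle,ingot,shaft]

Answer: 4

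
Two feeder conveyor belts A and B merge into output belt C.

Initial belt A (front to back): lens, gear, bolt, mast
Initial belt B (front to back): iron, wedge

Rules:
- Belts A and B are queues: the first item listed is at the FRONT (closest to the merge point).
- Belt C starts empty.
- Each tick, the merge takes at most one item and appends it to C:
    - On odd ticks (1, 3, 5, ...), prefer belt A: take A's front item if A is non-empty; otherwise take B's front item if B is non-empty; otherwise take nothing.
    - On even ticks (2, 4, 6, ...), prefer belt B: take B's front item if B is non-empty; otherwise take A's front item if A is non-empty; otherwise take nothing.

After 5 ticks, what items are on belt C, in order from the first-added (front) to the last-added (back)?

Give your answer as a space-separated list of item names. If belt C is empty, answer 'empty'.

Answer: lens iron gear wedge bolt

Derivation:
Tick 1: prefer A, take lens from A; A=[gear,bolt,mast] B=[iron,wedge] C=[lens]
Tick 2: prefer B, take iron from B; A=[gear,bolt,mast] B=[wedge] C=[lens,iron]
Tick 3: prefer A, take gear from A; A=[bolt,mast] B=[wedge] C=[lens,iron,gear]
Tick 4: prefer B, take wedge from B; A=[bolt,mast] B=[-] C=[lens,iron,gear,wedge]
Tick 5: prefer A, take bolt from A; A=[mast] B=[-] C=[lens,iron,gear,wedge,bolt]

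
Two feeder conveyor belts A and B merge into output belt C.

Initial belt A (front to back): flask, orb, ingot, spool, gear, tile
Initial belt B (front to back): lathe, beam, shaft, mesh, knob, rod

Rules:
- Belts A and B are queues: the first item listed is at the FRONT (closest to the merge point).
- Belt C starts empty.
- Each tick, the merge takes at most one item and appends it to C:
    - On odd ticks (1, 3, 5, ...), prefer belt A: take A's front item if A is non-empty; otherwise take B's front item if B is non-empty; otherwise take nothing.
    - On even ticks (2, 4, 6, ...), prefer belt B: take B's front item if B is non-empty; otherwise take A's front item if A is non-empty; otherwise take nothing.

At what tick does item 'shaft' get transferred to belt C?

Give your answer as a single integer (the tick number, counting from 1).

Tick 1: prefer A, take flask from A; A=[orb,ingot,spool,gear,tile] B=[lathe,beam,shaft,mesh,knob,rod] C=[flask]
Tick 2: prefer B, take lathe from B; A=[orb,ingot,spool,gear,tile] B=[beam,shaft,mesh,knob,rod] C=[flask,lathe]
Tick 3: prefer A, take orb from A; A=[ingot,spool,gear,tile] B=[beam,shaft,mesh,knob,rod] C=[flask,lathe,orb]
Tick 4: prefer B, take beam from B; A=[ingot,spool,gear,tile] B=[shaft,mesh,knob,rod] C=[flask,lathe,orb,beam]
Tick 5: prefer A, take ingot from A; A=[spool,gear,tile] B=[shaft,mesh,knob,rod] C=[flask,lathe,orb,beam,ingot]
Tick 6: prefer B, take shaft from B; A=[spool,gear,tile] B=[mesh,knob,rod] C=[flask,lathe,orb,beam,ingot,shaft]

Answer: 6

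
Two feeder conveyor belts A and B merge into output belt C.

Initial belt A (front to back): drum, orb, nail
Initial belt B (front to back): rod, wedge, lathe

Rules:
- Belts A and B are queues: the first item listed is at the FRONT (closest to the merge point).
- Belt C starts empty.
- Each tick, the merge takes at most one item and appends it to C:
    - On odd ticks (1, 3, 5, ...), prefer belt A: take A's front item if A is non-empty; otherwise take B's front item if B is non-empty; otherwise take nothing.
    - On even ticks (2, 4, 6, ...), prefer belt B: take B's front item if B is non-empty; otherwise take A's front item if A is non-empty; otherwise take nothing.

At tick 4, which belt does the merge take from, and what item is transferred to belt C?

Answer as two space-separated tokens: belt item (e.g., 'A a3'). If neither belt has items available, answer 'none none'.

Answer: B wedge

Derivation:
Tick 1: prefer A, take drum from A; A=[orb,nail] B=[rod,wedge,lathe] C=[drum]
Tick 2: prefer B, take rod from B; A=[orb,nail] B=[wedge,lathe] C=[drum,rod]
Tick 3: prefer A, take orb from A; A=[nail] B=[wedge,lathe] C=[drum,rod,orb]
Tick 4: prefer B, take wedge from B; A=[nail] B=[lathe] C=[drum,rod,orb,wedge]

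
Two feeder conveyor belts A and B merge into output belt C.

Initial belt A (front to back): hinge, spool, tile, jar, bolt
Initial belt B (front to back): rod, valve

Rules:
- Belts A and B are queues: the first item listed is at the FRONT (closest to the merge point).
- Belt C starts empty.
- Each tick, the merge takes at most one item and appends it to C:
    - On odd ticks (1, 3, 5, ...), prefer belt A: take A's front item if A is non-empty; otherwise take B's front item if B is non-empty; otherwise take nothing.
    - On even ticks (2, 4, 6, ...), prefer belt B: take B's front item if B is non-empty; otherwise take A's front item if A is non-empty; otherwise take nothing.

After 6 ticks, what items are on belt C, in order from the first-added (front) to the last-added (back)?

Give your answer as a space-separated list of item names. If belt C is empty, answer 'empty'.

Answer: hinge rod spool valve tile jar

Derivation:
Tick 1: prefer A, take hinge from A; A=[spool,tile,jar,bolt] B=[rod,valve] C=[hinge]
Tick 2: prefer B, take rod from B; A=[spool,tile,jar,bolt] B=[valve] C=[hinge,rod]
Tick 3: prefer A, take spool from A; A=[tile,jar,bolt] B=[valve] C=[hinge,rod,spool]
Tick 4: prefer B, take valve from B; A=[tile,jar,bolt] B=[-] C=[hinge,rod,spool,valve]
Tick 5: prefer A, take tile from A; A=[jar,bolt] B=[-] C=[hinge,rod,spool,valve,tile]
Tick 6: prefer B, take jar from A; A=[bolt] B=[-] C=[hinge,rod,spool,valve,tile,jar]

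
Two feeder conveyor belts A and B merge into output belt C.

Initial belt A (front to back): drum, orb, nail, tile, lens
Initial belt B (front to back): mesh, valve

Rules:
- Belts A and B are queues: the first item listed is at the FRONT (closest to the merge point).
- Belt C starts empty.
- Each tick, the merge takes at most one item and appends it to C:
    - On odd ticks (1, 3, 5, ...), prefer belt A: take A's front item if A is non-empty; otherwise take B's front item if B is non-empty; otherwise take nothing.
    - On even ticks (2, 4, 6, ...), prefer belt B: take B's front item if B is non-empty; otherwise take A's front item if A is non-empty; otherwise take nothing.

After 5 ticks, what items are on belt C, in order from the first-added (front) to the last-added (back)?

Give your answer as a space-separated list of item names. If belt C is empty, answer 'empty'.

Tick 1: prefer A, take drum from A; A=[orb,nail,tile,lens] B=[mesh,valve] C=[drum]
Tick 2: prefer B, take mesh from B; A=[orb,nail,tile,lens] B=[valve] C=[drum,mesh]
Tick 3: prefer A, take orb from A; A=[nail,tile,lens] B=[valve] C=[drum,mesh,orb]
Tick 4: prefer B, take valve from B; A=[nail,tile,lens] B=[-] C=[drum,mesh,orb,valve]
Tick 5: prefer A, take nail from A; A=[tile,lens] B=[-] C=[drum,mesh,orb,valve,nail]

Answer: drum mesh orb valve nail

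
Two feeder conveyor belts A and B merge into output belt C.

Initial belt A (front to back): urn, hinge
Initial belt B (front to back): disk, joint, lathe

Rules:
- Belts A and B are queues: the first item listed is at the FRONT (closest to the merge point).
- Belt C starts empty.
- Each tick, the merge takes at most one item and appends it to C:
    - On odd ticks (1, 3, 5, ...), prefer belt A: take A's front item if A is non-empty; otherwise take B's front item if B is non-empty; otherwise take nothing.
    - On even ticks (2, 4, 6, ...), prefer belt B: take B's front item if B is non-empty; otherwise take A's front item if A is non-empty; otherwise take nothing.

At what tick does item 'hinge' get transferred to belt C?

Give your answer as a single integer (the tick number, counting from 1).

Answer: 3

Derivation:
Tick 1: prefer A, take urn from A; A=[hinge] B=[disk,joint,lathe] C=[urn]
Tick 2: prefer B, take disk from B; A=[hinge] B=[joint,lathe] C=[urn,disk]
Tick 3: prefer A, take hinge from A; A=[-] B=[joint,lathe] C=[urn,disk,hinge]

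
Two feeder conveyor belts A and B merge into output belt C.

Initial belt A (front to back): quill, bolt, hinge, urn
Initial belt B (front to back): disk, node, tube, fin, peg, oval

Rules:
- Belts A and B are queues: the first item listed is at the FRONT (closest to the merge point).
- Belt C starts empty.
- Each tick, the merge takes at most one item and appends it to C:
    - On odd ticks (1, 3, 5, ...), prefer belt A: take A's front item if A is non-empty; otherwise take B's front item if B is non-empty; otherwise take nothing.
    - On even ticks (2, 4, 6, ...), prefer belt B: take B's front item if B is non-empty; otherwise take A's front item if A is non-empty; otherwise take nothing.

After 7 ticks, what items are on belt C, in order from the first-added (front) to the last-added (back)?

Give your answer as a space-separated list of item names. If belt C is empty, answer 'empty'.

Answer: quill disk bolt node hinge tube urn

Derivation:
Tick 1: prefer A, take quill from A; A=[bolt,hinge,urn] B=[disk,node,tube,fin,peg,oval] C=[quill]
Tick 2: prefer B, take disk from B; A=[bolt,hinge,urn] B=[node,tube,fin,peg,oval] C=[quill,disk]
Tick 3: prefer A, take bolt from A; A=[hinge,urn] B=[node,tube,fin,peg,oval] C=[quill,disk,bolt]
Tick 4: prefer B, take node from B; A=[hinge,urn] B=[tube,fin,peg,oval] C=[quill,disk,bolt,node]
Tick 5: prefer A, take hinge from A; A=[urn] B=[tube,fin,peg,oval] C=[quill,disk,bolt,node,hinge]
Tick 6: prefer B, take tube from B; A=[urn] B=[fin,peg,oval] C=[quill,disk,bolt,node,hinge,tube]
Tick 7: prefer A, take urn from A; A=[-] B=[fin,peg,oval] C=[quill,disk,bolt,node,hinge,tube,urn]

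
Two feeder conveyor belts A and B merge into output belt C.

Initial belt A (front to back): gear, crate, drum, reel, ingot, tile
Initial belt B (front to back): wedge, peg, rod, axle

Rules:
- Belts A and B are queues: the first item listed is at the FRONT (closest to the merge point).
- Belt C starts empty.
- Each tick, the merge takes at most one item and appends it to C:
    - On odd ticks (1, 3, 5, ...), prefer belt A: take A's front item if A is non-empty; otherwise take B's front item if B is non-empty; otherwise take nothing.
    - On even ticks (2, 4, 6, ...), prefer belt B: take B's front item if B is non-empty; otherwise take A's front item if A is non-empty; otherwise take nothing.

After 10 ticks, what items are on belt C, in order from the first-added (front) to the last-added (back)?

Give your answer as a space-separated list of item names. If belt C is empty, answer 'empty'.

Tick 1: prefer A, take gear from A; A=[crate,drum,reel,ingot,tile] B=[wedge,peg,rod,axle] C=[gear]
Tick 2: prefer B, take wedge from B; A=[crate,drum,reel,ingot,tile] B=[peg,rod,axle] C=[gear,wedge]
Tick 3: prefer A, take crate from A; A=[drum,reel,ingot,tile] B=[peg,rod,axle] C=[gear,wedge,crate]
Tick 4: prefer B, take peg from B; A=[drum,reel,ingot,tile] B=[rod,axle] C=[gear,wedge,crate,peg]
Tick 5: prefer A, take drum from A; A=[reel,ingot,tile] B=[rod,axle] C=[gear,wedge,crate,peg,drum]
Tick 6: prefer B, take rod from B; A=[reel,ingot,tile] B=[axle] C=[gear,wedge,crate,peg,drum,rod]
Tick 7: prefer A, take reel from A; A=[ingot,tile] B=[axle] C=[gear,wedge,crate,peg,drum,rod,reel]
Tick 8: prefer B, take axle from B; A=[ingot,tile] B=[-] C=[gear,wedge,crate,peg,drum,rod,reel,axle]
Tick 9: prefer A, take ingot from A; A=[tile] B=[-] C=[gear,wedge,crate,peg,drum,rod,reel,axle,ingot]
Tick 10: prefer B, take tile from A; A=[-] B=[-] C=[gear,wedge,crate,peg,drum,rod,reel,axle,ingot,tile]

Answer: gear wedge crate peg drum rod reel axle ingot tile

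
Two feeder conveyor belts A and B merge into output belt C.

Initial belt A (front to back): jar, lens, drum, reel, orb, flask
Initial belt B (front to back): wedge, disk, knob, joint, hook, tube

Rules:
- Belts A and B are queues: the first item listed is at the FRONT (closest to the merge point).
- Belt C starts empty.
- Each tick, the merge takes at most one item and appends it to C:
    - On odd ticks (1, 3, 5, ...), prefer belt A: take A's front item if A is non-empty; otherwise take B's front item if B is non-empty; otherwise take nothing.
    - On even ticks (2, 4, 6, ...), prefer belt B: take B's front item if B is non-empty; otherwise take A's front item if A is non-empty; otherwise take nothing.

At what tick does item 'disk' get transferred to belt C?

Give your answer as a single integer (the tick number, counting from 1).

Answer: 4

Derivation:
Tick 1: prefer A, take jar from A; A=[lens,drum,reel,orb,flask] B=[wedge,disk,knob,joint,hook,tube] C=[jar]
Tick 2: prefer B, take wedge from B; A=[lens,drum,reel,orb,flask] B=[disk,knob,joint,hook,tube] C=[jar,wedge]
Tick 3: prefer A, take lens from A; A=[drum,reel,orb,flask] B=[disk,knob,joint,hook,tube] C=[jar,wedge,lens]
Tick 4: prefer B, take disk from B; A=[drum,reel,orb,flask] B=[knob,joint,hook,tube] C=[jar,wedge,lens,disk]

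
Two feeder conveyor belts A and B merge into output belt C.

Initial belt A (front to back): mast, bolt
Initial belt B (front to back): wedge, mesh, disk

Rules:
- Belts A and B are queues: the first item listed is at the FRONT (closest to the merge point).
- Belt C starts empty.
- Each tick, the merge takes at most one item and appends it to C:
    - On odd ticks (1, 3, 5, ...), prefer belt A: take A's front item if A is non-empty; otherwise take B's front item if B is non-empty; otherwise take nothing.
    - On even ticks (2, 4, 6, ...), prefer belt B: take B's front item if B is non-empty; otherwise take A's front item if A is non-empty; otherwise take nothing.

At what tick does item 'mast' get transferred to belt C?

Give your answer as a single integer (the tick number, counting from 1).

Answer: 1

Derivation:
Tick 1: prefer A, take mast from A; A=[bolt] B=[wedge,mesh,disk] C=[mast]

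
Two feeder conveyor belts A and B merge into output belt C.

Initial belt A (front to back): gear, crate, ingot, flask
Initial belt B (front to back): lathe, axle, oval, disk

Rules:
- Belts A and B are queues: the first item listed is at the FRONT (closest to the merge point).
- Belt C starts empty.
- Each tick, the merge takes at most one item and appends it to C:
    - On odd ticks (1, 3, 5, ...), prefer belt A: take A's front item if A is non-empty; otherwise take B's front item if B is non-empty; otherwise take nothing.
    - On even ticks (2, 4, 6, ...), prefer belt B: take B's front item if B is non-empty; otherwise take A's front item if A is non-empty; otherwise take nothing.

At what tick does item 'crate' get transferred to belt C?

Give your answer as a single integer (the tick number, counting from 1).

Answer: 3

Derivation:
Tick 1: prefer A, take gear from A; A=[crate,ingot,flask] B=[lathe,axle,oval,disk] C=[gear]
Tick 2: prefer B, take lathe from B; A=[crate,ingot,flask] B=[axle,oval,disk] C=[gear,lathe]
Tick 3: prefer A, take crate from A; A=[ingot,flask] B=[axle,oval,disk] C=[gear,lathe,crate]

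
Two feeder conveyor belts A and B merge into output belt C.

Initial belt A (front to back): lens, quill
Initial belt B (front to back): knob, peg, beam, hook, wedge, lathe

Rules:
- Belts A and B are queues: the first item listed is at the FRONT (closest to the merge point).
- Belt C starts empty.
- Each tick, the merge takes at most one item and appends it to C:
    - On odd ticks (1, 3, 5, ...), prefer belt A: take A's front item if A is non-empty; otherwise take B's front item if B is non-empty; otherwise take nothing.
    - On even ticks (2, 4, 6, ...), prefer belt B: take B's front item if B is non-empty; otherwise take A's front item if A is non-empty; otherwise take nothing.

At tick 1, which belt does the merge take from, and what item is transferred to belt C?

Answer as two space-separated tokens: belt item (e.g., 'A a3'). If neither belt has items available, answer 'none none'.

Tick 1: prefer A, take lens from A; A=[quill] B=[knob,peg,beam,hook,wedge,lathe] C=[lens]

Answer: A lens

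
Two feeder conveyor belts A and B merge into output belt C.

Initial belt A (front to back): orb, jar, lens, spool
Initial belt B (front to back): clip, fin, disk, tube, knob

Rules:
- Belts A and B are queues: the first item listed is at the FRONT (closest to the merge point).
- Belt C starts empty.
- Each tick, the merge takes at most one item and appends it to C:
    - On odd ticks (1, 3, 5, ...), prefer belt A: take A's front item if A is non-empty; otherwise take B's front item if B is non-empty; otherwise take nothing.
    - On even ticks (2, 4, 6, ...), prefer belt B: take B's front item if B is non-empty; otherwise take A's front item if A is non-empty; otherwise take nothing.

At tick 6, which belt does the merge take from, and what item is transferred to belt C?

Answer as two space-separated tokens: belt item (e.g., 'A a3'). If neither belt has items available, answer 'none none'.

Tick 1: prefer A, take orb from A; A=[jar,lens,spool] B=[clip,fin,disk,tube,knob] C=[orb]
Tick 2: prefer B, take clip from B; A=[jar,lens,spool] B=[fin,disk,tube,knob] C=[orb,clip]
Tick 3: prefer A, take jar from A; A=[lens,spool] B=[fin,disk,tube,knob] C=[orb,clip,jar]
Tick 4: prefer B, take fin from B; A=[lens,spool] B=[disk,tube,knob] C=[orb,clip,jar,fin]
Tick 5: prefer A, take lens from A; A=[spool] B=[disk,tube,knob] C=[orb,clip,jar,fin,lens]
Tick 6: prefer B, take disk from B; A=[spool] B=[tube,knob] C=[orb,clip,jar,fin,lens,disk]

Answer: B disk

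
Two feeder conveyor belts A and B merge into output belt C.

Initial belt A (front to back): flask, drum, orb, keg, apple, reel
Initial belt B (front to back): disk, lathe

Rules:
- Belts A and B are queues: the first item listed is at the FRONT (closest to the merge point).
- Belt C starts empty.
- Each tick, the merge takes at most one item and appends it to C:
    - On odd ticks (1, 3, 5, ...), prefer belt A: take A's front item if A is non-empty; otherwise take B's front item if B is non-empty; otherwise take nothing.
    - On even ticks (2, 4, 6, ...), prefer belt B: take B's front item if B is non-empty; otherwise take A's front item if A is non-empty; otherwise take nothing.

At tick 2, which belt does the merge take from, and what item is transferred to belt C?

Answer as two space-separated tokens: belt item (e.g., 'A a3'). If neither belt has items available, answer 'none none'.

Tick 1: prefer A, take flask from A; A=[drum,orb,keg,apple,reel] B=[disk,lathe] C=[flask]
Tick 2: prefer B, take disk from B; A=[drum,orb,keg,apple,reel] B=[lathe] C=[flask,disk]

Answer: B disk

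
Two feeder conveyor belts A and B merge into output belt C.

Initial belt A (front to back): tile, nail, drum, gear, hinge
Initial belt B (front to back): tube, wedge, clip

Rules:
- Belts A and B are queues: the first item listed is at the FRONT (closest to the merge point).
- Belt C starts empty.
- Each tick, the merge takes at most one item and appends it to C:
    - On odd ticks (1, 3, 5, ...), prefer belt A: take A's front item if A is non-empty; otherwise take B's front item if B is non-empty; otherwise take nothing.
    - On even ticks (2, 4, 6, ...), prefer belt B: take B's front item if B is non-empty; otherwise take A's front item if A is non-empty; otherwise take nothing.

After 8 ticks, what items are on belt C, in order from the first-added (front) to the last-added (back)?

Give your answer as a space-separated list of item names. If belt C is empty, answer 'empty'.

Tick 1: prefer A, take tile from A; A=[nail,drum,gear,hinge] B=[tube,wedge,clip] C=[tile]
Tick 2: prefer B, take tube from B; A=[nail,drum,gear,hinge] B=[wedge,clip] C=[tile,tube]
Tick 3: prefer A, take nail from A; A=[drum,gear,hinge] B=[wedge,clip] C=[tile,tube,nail]
Tick 4: prefer B, take wedge from B; A=[drum,gear,hinge] B=[clip] C=[tile,tube,nail,wedge]
Tick 5: prefer A, take drum from A; A=[gear,hinge] B=[clip] C=[tile,tube,nail,wedge,drum]
Tick 6: prefer B, take clip from B; A=[gear,hinge] B=[-] C=[tile,tube,nail,wedge,drum,clip]
Tick 7: prefer A, take gear from A; A=[hinge] B=[-] C=[tile,tube,nail,wedge,drum,clip,gear]
Tick 8: prefer B, take hinge from A; A=[-] B=[-] C=[tile,tube,nail,wedge,drum,clip,gear,hinge]

Answer: tile tube nail wedge drum clip gear hinge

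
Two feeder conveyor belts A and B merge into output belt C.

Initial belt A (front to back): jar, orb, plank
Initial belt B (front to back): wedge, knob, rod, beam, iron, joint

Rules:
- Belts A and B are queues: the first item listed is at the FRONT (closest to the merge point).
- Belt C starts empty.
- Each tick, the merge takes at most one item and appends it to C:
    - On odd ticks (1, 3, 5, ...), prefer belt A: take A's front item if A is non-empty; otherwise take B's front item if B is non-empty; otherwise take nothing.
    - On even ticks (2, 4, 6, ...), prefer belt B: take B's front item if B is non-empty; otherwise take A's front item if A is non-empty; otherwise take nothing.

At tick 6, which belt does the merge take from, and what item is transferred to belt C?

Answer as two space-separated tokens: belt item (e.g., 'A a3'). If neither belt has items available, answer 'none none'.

Tick 1: prefer A, take jar from A; A=[orb,plank] B=[wedge,knob,rod,beam,iron,joint] C=[jar]
Tick 2: prefer B, take wedge from B; A=[orb,plank] B=[knob,rod,beam,iron,joint] C=[jar,wedge]
Tick 3: prefer A, take orb from A; A=[plank] B=[knob,rod,beam,iron,joint] C=[jar,wedge,orb]
Tick 4: prefer B, take knob from B; A=[plank] B=[rod,beam,iron,joint] C=[jar,wedge,orb,knob]
Tick 5: prefer A, take plank from A; A=[-] B=[rod,beam,iron,joint] C=[jar,wedge,orb,knob,plank]
Tick 6: prefer B, take rod from B; A=[-] B=[beam,iron,joint] C=[jar,wedge,orb,knob,plank,rod]

Answer: B rod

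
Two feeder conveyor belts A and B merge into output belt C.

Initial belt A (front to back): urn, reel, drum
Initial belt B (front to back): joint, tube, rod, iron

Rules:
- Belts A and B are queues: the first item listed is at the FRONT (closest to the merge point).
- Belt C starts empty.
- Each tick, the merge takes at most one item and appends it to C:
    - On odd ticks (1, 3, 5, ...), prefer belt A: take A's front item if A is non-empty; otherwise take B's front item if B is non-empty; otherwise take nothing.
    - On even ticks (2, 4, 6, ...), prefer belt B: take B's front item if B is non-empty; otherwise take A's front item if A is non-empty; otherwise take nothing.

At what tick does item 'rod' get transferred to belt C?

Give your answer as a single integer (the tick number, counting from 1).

Tick 1: prefer A, take urn from A; A=[reel,drum] B=[joint,tube,rod,iron] C=[urn]
Tick 2: prefer B, take joint from B; A=[reel,drum] B=[tube,rod,iron] C=[urn,joint]
Tick 3: prefer A, take reel from A; A=[drum] B=[tube,rod,iron] C=[urn,joint,reel]
Tick 4: prefer B, take tube from B; A=[drum] B=[rod,iron] C=[urn,joint,reel,tube]
Tick 5: prefer A, take drum from A; A=[-] B=[rod,iron] C=[urn,joint,reel,tube,drum]
Tick 6: prefer B, take rod from B; A=[-] B=[iron] C=[urn,joint,reel,tube,drum,rod]

Answer: 6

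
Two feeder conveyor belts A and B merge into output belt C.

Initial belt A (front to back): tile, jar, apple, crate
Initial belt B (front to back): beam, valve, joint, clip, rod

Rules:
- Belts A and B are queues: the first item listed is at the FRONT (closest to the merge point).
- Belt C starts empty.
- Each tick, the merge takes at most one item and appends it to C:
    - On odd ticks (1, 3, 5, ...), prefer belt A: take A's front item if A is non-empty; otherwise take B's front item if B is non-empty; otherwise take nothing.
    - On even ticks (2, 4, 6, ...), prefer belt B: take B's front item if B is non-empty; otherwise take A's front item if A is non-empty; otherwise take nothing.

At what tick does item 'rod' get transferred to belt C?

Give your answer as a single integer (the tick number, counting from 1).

Tick 1: prefer A, take tile from A; A=[jar,apple,crate] B=[beam,valve,joint,clip,rod] C=[tile]
Tick 2: prefer B, take beam from B; A=[jar,apple,crate] B=[valve,joint,clip,rod] C=[tile,beam]
Tick 3: prefer A, take jar from A; A=[apple,crate] B=[valve,joint,clip,rod] C=[tile,beam,jar]
Tick 4: prefer B, take valve from B; A=[apple,crate] B=[joint,clip,rod] C=[tile,beam,jar,valve]
Tick 5: prefer A, take apple from A; A=[crate] B=[joint,clip,rod] C=[tile,beam,jar,valve,apple]
Tick 6: prefer B, take joint from B; A=[crate] B=[clip,rod] C=[tile,beam,jar,valve,apple,joint]
Tick 7: prefer A, take crate from A; A=[-] B=[clip,rod] C=[tile,beam,jar,valve,apple,joint,crate]
Tick 8: prefer B, take clip from B; A=[-] B=[rod] C=[tile,beam,jar,valve,apple,joint,crate,clip]
Tick 9: prefer A, take rod from B; A=[-] B=[-] C=[tile,beam,jar,valve,apple,joint,crate,clip,rod]

Answer: 9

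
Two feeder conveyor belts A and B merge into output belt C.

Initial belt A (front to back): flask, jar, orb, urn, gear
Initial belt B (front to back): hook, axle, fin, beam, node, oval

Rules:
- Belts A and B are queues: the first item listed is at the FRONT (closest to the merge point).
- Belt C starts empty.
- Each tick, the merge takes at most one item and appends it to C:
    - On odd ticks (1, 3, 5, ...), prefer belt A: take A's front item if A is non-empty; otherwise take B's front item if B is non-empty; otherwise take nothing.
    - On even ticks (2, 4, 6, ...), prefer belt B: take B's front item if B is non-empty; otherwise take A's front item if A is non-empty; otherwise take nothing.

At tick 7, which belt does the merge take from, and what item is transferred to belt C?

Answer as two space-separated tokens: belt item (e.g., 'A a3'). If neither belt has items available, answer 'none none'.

Answer: A urn

Derivation:
Tick 1: prefer A, take flask from A; A=[jar,orb,urn,gear] B=[hook,axle,fin,beam,node,oval] C=[flask]
Tick 2: prefer B, take hook from B; A=[jar,orb,urn,gear] B=[axle,fin,beam,node,oval] C=[flask,hook]
Tick 3: prefer A, take jar from A; A=[orb,urn,gear] B=[axle,fin,beam,node,oval] C=[flask,hook,jar]
Tick 4: prefer B, take axle from B; A=[orb,urn,gear] B=[fin,beam,node,oval] C=[flask,hook,jar,axle]
Tick 5: prefer A, take orb from A; A=[urn,gear] B=[fin,beam,node,oval] C=[flask,hook,jar,axle,orb]
Tick 6: prefer B, take fin from B; A=[urn,gear] B=[beam,node,oval] C=[flask,hook,jar,axle,orb,fin]
Tick 7: prefer A, take urn from A; A=[gear] B=[beam,node,oval] C=[flask,hook,jar,axle,orb,fin,urn]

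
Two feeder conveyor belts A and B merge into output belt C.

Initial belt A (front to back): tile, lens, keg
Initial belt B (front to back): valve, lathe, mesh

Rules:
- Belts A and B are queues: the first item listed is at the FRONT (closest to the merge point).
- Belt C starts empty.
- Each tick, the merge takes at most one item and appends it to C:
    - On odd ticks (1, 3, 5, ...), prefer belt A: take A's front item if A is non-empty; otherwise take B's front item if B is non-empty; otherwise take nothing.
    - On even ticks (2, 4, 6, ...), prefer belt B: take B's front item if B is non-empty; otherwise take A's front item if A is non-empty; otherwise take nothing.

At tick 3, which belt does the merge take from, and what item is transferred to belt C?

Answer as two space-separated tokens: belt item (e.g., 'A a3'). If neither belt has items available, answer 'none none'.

Answer: A lens

Derivation:
Tick 1: prefer A, take tile from A; A=[lens,keg] B=[valve,lathe,mesh] C=[tile]
Tick 2: prefer B, take valve from B; A=[lens,keg] B=[lathe,mesh] C=[tile,valve]
Tick 3: prefer A, take lens from A; A=[keg] B=[lathe,mesh] C=[tile,valve,lens]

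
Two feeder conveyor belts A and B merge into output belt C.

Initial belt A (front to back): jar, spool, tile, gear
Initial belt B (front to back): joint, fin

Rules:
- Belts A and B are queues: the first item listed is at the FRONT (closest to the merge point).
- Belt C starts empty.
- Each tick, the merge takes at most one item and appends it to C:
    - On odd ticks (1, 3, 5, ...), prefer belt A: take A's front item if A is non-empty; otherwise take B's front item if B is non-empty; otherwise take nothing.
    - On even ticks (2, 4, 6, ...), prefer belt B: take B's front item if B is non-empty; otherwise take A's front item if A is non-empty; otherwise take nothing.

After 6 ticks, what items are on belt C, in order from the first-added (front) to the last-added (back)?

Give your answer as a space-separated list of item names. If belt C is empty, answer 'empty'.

Answer: jar joint spool fin tile gear

Derivation:
Tick 1: prefer A, take jar from A; A=[spool,tile,gear] B=[joint,fin] C=[jar]
Tick 2: prefer B, take joint from B; A=[spool,tile,gear] B=[fin] C=[jar,joint]
Tick 3: prefer A, take spool from A; A=[tile,gear] B=[fin] C=[jar,joint,spool]
Tick 4: prefer B, take fin from B; A=[tile,gear] B=[-] C=[jar,joint,spool,fin]
Tick 5: prefer A, take tile from A; A=[gear] B=[-] C=[jar,joint,spool,fin,tile]
Tick 6: prefer B, take gear from A; A=[-] B=[-] C=[jar,joint,spool,fin,tile,gear]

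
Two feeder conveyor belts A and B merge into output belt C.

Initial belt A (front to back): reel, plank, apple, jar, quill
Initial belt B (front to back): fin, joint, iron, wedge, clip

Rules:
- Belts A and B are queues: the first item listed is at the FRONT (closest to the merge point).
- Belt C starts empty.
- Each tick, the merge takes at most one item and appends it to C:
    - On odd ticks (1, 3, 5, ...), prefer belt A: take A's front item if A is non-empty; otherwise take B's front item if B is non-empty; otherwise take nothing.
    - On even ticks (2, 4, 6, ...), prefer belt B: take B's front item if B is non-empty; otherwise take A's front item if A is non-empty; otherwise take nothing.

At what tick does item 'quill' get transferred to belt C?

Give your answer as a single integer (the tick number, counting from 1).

Answer: 9

Derivation:
Tick 1: prefer A, take reel from A; A=[plank,apple,jar,quill] B=[fin,joint,iron,wedge,clip] C=[reel]
Tick 2: prefer B, take fin from B; A=[plank,apple,jar,quill] B=[joint,iron,wedge,clip] C=[reel,fin]
Tick 3: prefer A, take plank from A; A=[apple,jar,quill] B=[joint,iron,wedge,clip] C=[reel,fin,plank]
Tick 4: prefer B, take joint from B; A=[apple,jar,quill] B=[iron,wedge,clip] C=[reel,fin,plank,joint]
Tick 5: prefer A, take apple from A; A=[jar,quill] B=[iron,wedge,clip] C=[reel,fin,plank,joint,apple]
Tick 6: prefer B, take iron from B; A=[jar,quill] B=[wedge,clip] C=[reel,fin,plank,joint,apple,iron]
Tick 7: prefer A, take jar from A; A=[quill] B=[wedge,clip] C=[reel,fin,plank,joint,apple,iron,jar]
Tick 8: prefer B, take wedge from B; A=[quill] B=[clip] C=[reel,fin,plank,joint,apple,iron,jar,wedge]
Tick 9: prefer A, take quill from A; A=[-] B=[clip] C=[reel,fin,plank,joint,apple,iron,jar,wedge,quill]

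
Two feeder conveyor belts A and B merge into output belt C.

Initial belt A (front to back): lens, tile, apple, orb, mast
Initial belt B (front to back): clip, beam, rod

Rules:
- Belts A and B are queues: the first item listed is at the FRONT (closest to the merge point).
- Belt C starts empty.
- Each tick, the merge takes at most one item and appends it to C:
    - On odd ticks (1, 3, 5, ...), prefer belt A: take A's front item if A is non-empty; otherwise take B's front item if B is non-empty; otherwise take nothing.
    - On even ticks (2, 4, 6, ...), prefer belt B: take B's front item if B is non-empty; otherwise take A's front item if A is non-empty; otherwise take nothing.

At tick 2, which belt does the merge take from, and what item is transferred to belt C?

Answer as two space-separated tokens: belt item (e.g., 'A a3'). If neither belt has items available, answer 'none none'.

Answer: B clip

Derivation:
Tick 1: prefer A, take lens from A; A=[tile,apple,orb,mast] B=[clip,beam,rod] C=[lens]
Tick 2: prefer B, take clip from B; A=[tile,apple,orb,mast] B=[beam,rod] C=[lens,clip]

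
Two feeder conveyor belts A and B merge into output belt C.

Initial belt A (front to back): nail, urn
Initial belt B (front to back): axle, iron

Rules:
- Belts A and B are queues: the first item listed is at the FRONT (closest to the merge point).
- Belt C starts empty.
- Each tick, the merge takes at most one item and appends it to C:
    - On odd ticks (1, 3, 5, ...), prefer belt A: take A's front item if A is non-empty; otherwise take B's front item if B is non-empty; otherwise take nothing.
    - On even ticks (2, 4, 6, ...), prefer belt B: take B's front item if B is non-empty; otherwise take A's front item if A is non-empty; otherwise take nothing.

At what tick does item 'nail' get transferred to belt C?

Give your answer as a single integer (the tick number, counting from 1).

Answer: 1

Derivation:
Tick 1: prefer A, take nail from A; A=[urn] B=[axle,iron] C=[nail]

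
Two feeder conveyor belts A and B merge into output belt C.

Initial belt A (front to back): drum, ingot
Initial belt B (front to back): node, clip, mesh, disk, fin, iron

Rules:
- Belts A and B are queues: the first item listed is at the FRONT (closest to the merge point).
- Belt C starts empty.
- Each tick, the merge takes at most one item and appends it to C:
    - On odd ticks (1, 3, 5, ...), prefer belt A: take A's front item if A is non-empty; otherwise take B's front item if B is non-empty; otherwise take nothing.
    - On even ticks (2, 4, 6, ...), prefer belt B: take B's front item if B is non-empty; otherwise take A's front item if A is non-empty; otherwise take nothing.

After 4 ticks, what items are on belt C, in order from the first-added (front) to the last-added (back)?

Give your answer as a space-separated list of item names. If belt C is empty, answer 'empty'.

Answer: drum node ingot clip

Derivation:
Tick 1: prefer A, take drum from A; A=[ingot] B=[node,clip,mesh,disk,fin,iron] C=[drum]
Tick 2: prefer B, take node from B; A=[ingot] B=[clip,mesh,disk,fin,iron] C=[drum,node]
Tick 3: prefer A, take ingot from A; A=[-] B=[clip,mesh,disk,fin,iron] C=[drum,node,ingot]
Tick 4: prefer B, take clip from B; A=[-] B=[mesh,disk,fin,iron] C=[drum,node,ingot,clip]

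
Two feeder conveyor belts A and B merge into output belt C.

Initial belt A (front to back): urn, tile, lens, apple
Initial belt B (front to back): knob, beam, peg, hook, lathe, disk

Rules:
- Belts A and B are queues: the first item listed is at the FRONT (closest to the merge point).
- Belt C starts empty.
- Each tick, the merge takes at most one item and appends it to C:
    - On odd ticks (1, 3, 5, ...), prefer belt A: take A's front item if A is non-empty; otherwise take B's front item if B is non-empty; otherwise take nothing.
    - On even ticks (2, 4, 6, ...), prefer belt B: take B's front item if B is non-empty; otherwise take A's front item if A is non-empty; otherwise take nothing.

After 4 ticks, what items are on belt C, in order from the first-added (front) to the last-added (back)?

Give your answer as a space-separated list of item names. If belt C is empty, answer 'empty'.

Tick 1: prefer A, take urn from A; A=[tile,lens,apple] B=[knob,beam,peg,hook,lathe,disk] C=[urn]
Tick 2: prefer B, take knob from B; A=[tile,lens,apple] B=[beam,peg,hook,lathe,disk] C=[urn,knob]
Tick 3: prefer A, take tile from A; A=[lens,apple] B=[beam,peg,hook,lathe,disk] C=[urn,knob,tile]
Tick 4: prefer B, take beam from B; A=[lens,apple] B=[peg,hook,lathe,disk] C=[urn,knob,tile,beam]

Answer: urn knob tile beam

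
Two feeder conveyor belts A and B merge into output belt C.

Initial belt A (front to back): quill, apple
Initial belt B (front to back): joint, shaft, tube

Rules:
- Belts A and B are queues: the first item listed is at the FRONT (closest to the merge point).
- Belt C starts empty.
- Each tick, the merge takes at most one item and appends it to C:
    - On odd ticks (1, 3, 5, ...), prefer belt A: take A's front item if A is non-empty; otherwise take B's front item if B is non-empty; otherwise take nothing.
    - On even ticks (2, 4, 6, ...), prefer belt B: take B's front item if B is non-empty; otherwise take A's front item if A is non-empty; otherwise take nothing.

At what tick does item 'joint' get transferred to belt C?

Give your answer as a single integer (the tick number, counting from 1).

Tick 1: prefer A, take quill from A; A=[apple] B=[joint,shaft,tube] C=[quill]
Tick 2: prefer B, take joint from B; A=[apple] B=[shaft,tube] C=[quill,joint]

Answer: 2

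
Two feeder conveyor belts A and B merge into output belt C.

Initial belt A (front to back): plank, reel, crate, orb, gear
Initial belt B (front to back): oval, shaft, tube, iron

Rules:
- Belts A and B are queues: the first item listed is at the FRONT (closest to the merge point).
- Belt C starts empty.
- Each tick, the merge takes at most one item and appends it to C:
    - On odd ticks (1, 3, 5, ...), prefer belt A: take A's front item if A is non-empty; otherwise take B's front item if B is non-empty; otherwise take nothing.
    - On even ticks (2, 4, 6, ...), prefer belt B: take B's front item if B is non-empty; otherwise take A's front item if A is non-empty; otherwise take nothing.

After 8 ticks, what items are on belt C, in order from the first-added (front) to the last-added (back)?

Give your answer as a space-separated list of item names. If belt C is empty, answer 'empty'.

Tick 1: prefer A, take plank from A; A=[reel,crate,orb,gear] B=[oval,shaft,tube,iron] C=[plank]
Tick 2: prefer B, take oval from B; A=[reel,crate,orb,gear] B=[shaft,tube,iron] C=[plank,oval]
Tick 3: prefer A, take reel from A; A=[crate,orb,gear] B=[shaft,tube,iron] C=[plank,oval,reel]
Tick 4: prefer B, take shaft from B; A=[crate,orb,gear] B=[tube,iron] C=[plank,oval,reel,shaft]
Tick 5: prefer A, take crate from A; A=[orb,gear] B=[tube,iron] C=[plank,oval,reel,shaft,crate]
Tick 6: prefer B, take tube from B; A=[orb,gear] B=[iron] C=[plank,oval,reel,shaft,crate,tube]
Tick 7: prefer A, take orb from A; A=[gear] B=[iron] C=[plank,oval,reel,shaft,crate,tube,orb]
Tick 8: prefer B, take iron from B; A=[gear] B=[-] C=[plank,oval,reel,shaft,crate,tube,orb,iron]

Answer: plank oval reel shaft crate tube orb iron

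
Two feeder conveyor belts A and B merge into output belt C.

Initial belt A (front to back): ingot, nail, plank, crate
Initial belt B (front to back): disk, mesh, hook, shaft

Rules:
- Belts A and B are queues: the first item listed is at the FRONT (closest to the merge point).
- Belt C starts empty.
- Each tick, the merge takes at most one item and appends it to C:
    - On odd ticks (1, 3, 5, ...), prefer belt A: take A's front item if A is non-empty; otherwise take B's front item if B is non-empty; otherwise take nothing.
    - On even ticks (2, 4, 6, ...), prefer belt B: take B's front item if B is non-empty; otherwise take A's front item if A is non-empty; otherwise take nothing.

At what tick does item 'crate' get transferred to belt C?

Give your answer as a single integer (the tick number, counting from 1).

Answer: 7

Derivation:
Tick 1: prefer A, take ingot from A; A=[nail,plank,crate] B=[disk,mesh,hook,shaft] C=[ingot]
Tick 2: prefer B, take disk from B; A=[nail,plank,crate] B=[mesh,hook,shaft] C=[ingot,disk]
Tick 3: prefer A, take nail from A; A=[plank,crate] B=[mesh,hook,shaft] C=[ingot,disk,nail]
Tick 4: prefer B, take mesh from B; A=[plank,crate] B=[hook,shaft] C=[ingot,disk,nail,mesh]
Tick 5: prefer A, take plank from A; A=[crate] B=[hook,shaft] C=[ingot,disk,nail,mesh,plank]
Tick 6: prefer B, take hook from B; A=[crate] B=[shaft] C=[ingot,disk,nail,mesh,plank,hook]
Tick 7: prefer A, take crate from A; A=[-] B=[shaft] C=[ingot,disk,nail,mesh,plank,hook,crate]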